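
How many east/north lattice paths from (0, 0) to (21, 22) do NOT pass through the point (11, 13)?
Number of paths = 821460691428

Total paths from (0, 0) to (21, 22): C(43, 21) = 1052049481860. Paths through (11, 13): (paths (0, 0) → (11, 13)) × (paths (11, 13) → (21, 22)) = C(24, 11) · C(19, 10) = 2496144 · 92378 = 230588790432. Avoidance count = 1052049481860 − 230588790432 = 821460691428.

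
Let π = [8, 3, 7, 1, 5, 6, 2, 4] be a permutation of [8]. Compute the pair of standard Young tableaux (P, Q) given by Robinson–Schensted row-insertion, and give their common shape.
P = [1, 2, 4] / [3, 5, 6] / [7] / [8];  Q = [1, 3, 6] / [2, 5, 8] / [4] / [7];  common shape = (3, 3, 1, 1)

Row-insert the values π_1, π_2, … into P one at a time, bumping the leftmost entry strictly greater than the inserted value down to the next row. The recording tableau Q records, in position (i, j), the step at which that cell was added to P.
  Insert 8 (step 1): P = [8];  Q = [1]
  Insert 3 (step 2): P = [3] / [8];  Q = [1] / [2]
  Insert 7 (step 3): P = [3, 7] / [8];  Q = [1, 3] / [2]
  Insert 1 (step 4): P = [1, 7] / [3] / [8];  Q = [1, 3] / [2] / [4]
  Insert 5 (step 5): P = [1, 5] / [3, 7] / [8];  Q = [1, 3] / [2, 5] / [4]
  Insert 6 (step 6): P = [1, 5, 6] / [3, 7] / [8];  Q = [1, 3, 6] / [2, 5] / [4]
  Insert 2 (step 7): P = [1, 2, 6] / [3, 5] / [7] / [8];  Q = [1, 3, 6] / [2, 5] / [4] / [7]
  Insert 4 (step 8): P = [1, 2, 4] / [3, 5, 6] / [7] / [8];  Q = [1, 3, 6] / [2, 5, 8] / [4] / [7]
Final shape: (3, 3, 1, 1).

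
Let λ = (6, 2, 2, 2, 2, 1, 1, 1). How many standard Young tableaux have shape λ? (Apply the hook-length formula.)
# SYT of shape (6, 2, 2, 2, 2, 1, 1, 1) = 523600

Hook-length formula: f^λ = n! / Π hook(c), product over all cells c of the Young diagram. For λ = (6, 2, 2, 2, 2, 1, 1, 1), n = 17 boxes. Hook lengths by row (left-to-right, top-to-bottom): [13, 9, 4, 3, 2, 1]; [8, 4]; [7, 3]; [6, 2]; [5, 1]; [3]; [2]; [1]. Product of hooks = 679311360. So f^λ = 17! / 679311360 = 355687428096000 / 679311360 = 523600.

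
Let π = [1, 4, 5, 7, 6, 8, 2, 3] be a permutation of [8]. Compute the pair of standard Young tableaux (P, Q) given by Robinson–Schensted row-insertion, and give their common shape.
P = [1, 2, 3, 6, 8] / [4, 5] / [7];  Q = [1, 2, 3, 4, 6] / [5, 8] / [7];  common shape = (5, 2, 1)

Row-insert the values π_1, π_2, … into P one at a time, bumping the leftmost entry strictly greater than the inserted value down to the next row. The recording tableau Q records, in position (i, j), the step at which that cell was added to P.
  Insert 1 (step 1): P = [1];  Q = [1]
  Insert 4 (step 2): P = [1, 4];  Q = [1, 2]
  Insert 5 (step 3): P = [1, 4, 5];  Q = [1, 2, 3]
  Insert 7 (step 4): P = [1, 4, 5, 7];  Q = [1, 2, 3, 4]
  Insert 6 (step 5): P = [1, 4, 5, 6] / [7];  Q = [1, 2, 3, 4] / [5]
  Insert 8 (step 6): P = [1, 4, 5, 6, 8] / [7];  Q = [1, 2, 3, 4, 6] / [5]
  Insert 2 (step 7): P = [1, 2, 5, 6, 8] / [4] / [7];  Q = [1, 2, 3, 4, 6] / [5] / [7]
  Insert 3 (step 8): P = [1, 2, 3, 6, 8] / [4, 5] / [7];  Q = [1, 2, 3, 4, 6] / [5, 8] / [7]
Final shape: (5, 2, 1).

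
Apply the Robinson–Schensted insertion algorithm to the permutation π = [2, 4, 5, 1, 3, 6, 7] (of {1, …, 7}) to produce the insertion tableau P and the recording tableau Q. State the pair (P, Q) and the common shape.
P = [1, 3, 5, 6, 7] / [2, 4];  Q = [1, 2, 3, 6, 7] / [4, 5];  common shape = (5, 2)

Row-insert the values π_1, π_2, … into P one at a time, bumping the leftmost entry strictly greater than the inserted value down to the next row. The recording tableau Q records, in position (i, j), the step at which that cell was added to P.
  Insert 2 (step 1): P = [2];  Q = [1]
  Insert 4 (step 2): P = [2, 4];  Q = [1, 2]
  Insert 5 (step 3): P = [2, 4, 5];  Q = [1, 2, 3]
  Insert 1 (step 4): P = [1, 4, 5] / [2];  Q = [1, 2, 3] / [4]
  Insert 3 (step 5): P = [1, 3, 5] / [2, 4];  Q = [1, 2, 3] / [4, 5]
  Insert 6 (step 6): P = [1, 3, 5, 6] / [2, 4];  Q = [1, 2, 3, 6] / [4, 5]
  Insert 7 (step 7): P = [1, 3, 5, 6, 7] / [2, 4];  Q = [1, 2, 3, 6, 7] / [4, 5]
Final shape: (5, 2).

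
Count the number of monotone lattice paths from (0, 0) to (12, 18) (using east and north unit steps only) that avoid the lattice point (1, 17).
Number of paths = 86493009

Total paths from (0, 0) to (12, 18): C(30, 12) = 86493225. Paths through (1, 17): (paths (0, 0) → (1, 17)) × (paths (1, 17) → (12, 18)) = C(18, 1) · C(12, 11) = 18 · 12 = 216. Avoidance count = 86493225 − 216 = 86493009.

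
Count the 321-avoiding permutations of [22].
C_22 = 91482563640

These 321-avoiding permutations are counted by the Catalan number C_n = (1/(n + 1)) · C(2n, n). For n = 22: C_22 = (1/23) · C(44, 22) = 2104098963720/23 = 91482563640.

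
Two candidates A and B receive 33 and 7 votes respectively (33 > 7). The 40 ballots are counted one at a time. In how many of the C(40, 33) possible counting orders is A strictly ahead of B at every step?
Strict-lead orderings = 12118314

Total orderings of the 40 votes with 33 for A: C(40, 33) = 18643560. By the Bertrand ballot formula (Cycle Lemma / reflection principle), the number of orderings in which A is strictly ahead of B throughout is (p − q)/(p + q) · C(p + q, p) = (33 − 7)/(33 + 7) · 18643560 = 12118314.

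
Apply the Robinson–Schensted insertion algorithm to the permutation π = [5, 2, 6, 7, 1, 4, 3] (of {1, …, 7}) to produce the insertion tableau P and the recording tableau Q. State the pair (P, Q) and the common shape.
P = [1, 3, 7] / [2, 4] / [5, 6];  Q = [1, 3, 4] / [2, 6] / [5, 7];  common shape = (3, 2, 2)

Row-insert the values π_1, π_2, … into P one at a time, bumping the leftmost entry strictly greater than the inserted value down to the next row. The recording tableau Q records, in position (i, j), the step at which that cell was added to P.
  Insert 5 (step 1): P = [5];  Q = [1]
  Insert 2 (step 2): P = [2] / [5];  Q = [1] / [2]
  Insert 6 (step 3): P = [2, 6] / [5];  Q = [1, 3] / [2]
  Insert 7 (step 4): P = [2, 6, 7] / [5];  Q = [1, 3, 4] / [2]
  Insert 1 (step 5): P = [1, 6, 7] / [2] / [5];  Q = [1, 3, 4] / [2] / [5]
  Insert 4 (step 6): P = [1, 4, 7] / [2, 6] / [5];  Q = [1, 3, 4] / [2, 6] / [5]
  Insert 3 (step 7): P = [1, 3, 7] / [2, 4] / [5, 6];  Q = [1, 3, 4] / [2, 6] / [5, 7]
Final shape: (3, 2, 2).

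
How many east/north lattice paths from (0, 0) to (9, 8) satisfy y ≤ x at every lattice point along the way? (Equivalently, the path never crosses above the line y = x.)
Number of paths = 4862

By the reflection principle (André's argument), the number of monotone paths to (9, 8) with n ≤ m that never go above y = x is C(17, 9) − C(17, 10) = 24310 − 19448 = 4862.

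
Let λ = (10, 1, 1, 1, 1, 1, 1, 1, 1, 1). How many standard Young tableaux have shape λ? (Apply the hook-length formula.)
# SYT of shape (10, 1, 1, 1, 1, 1, 1, 1, 1, 1) = 48620

Hook-length formula: f^λ = n! / Π hook(c), product over all cells c of the Young diagram. For λ = (10, 1, 1, 1, 1, 1, 1, 1, 1, 1), n = 19 boxes. Hook lengths by row (left-to-right, top-to-bottom): [19, 9, 8, 7, 6, 5, 4, 3, 2, 1]; [9]; [8]; [7]; [6]; [5]; [4]; [3]; [2]; [1]. Product of hooks = 2501955993600. So f^λ = 19! / 2501955993600 = 121645100408832000 / 2501955993600 = 48620.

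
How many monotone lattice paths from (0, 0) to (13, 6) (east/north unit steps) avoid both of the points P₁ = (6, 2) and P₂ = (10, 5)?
Number of paths = 9800

Inclusion–exclusion. Total paths: C(19, 13) = 27132. Through P₁: C(8, 6)·C(11, 7) = 9240. Through P₂: C(15, 10)·C(4, 3) = 12012. Since P₁ is strictly southwest of P₂, a monotone path through both must visit P₁ then P₂; paths through both = C(8, 6)·C(7, 4)·C(4, 3) = 3920. Avoid both = 27132 − 9240 − 12012 + 3920 = 9800.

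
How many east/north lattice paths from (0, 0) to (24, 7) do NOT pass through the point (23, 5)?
Number of paths = 2334735

Total paths from (0, 0) to (24, 7): C(31, 24) = 2629575. Paths through (23, 5): (paths (0, 0) → (23, 5)) × (paths (23, 5) → (24, 7)) = C(28, 23) · C(3, 1) = 98280 · 3 = 294840. Avoidance count = 2629575 − 294840 = 2334735.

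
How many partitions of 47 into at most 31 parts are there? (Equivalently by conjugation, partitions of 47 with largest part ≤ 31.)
p(47, parts ≤ 31) = 124070

Use the recurrence p(n, m) = p(n, m−1) + p(n−m, m): either the largest part is < m (count p(n, m−1)) or the largest part is exactly m (remove one copy of m, count p(n−m, m)). With p(0, ·) = 1 this gives p(47, parts ≤ 31) = 124070. (By conjugating Young diagrams, this also counts partitions of 47 into at most 31 parts.)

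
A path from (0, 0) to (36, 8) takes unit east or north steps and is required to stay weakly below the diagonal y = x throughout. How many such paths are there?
Number of paths = 138912059

By the reflection principle (André's argument), the number of monotone paths to (36, 8) with n ≤ m that never go above y = x is C(44, 36) − C(44, 37) = 177232627 − 38320568 = 138912059.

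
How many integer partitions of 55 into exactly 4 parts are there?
p(55, 4 parts) = 1215

Partitions of n into exactly k parts are in bijection with partitions of n − k into at most k parts (subtract 1 from each part). So p(55, exactly 4) = p(51, parts ≤ 4). Computing via the recurrence p(m, j) = p(m, j−1) + p(m−j, j) gives 1215.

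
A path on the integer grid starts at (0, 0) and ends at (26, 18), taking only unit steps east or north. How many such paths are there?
Number of paths = 1029530696964

A monotone lattice path from (0, 0) to (26, 18) consists of 26 east steps and 18 north steps in some order, so it is determined by which 26 of the 44 steps are east. The count is C(44, 26) = 1029530696964.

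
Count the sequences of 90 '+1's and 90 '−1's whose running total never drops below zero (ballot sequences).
C_90 = 1000134600800354781929399250536541864362461089950800

These ballot sequences are counted by the Catalan number C_n = (1/(n + 1)) · C(2n, n). For n = 90: C_90 = (1/91) · C(180, 90) = 91012248672832285155575331798825309656983959185522800/91 = 1000134600800354781929399250536541864362461089950800.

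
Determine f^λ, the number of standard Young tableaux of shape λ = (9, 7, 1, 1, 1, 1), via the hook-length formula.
# SYT of shape (9, 7, 1, 1, 1, 1) = 7558200

Hook-length formula: f^λ = n! / Π hook(c), product over all cells c of the Young diagram. For λ = (9, 7, 1, 1, 1, 1), n = 20 boxes. Hook lengths by row (left-to-right, top-to-bottom): [14, 9, 8, 7, 6, 5, 4, 2, 1]; [11, 6, 5, 4, 3, 2, 1]; [4]; [3]; [2]; [1]. Product of hooks = 321889075200. So f^λ = 20! / 321889075200 = 2432902008176640000 / 321889075200 = 7558200.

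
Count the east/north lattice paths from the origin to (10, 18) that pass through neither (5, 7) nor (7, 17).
Number of paths = 8488326

Inclusion–exclusion. Total paths: C(28, 10) = 13123110. Through P₁: C(12, 5)·C(16, 5) = 3459456. Through P₂: C(24, 7)·C(4, 3) = 1384416. Since P₁ is strictly southwest of P₂, a monotone path through both must visit P₁ then P₂; paths through both = C(12, 5)·C(12, 2)·C(4, 3) = 209088. Avoid both = 13123110 − 3459456 − 1384416 + 209088 = 8488326.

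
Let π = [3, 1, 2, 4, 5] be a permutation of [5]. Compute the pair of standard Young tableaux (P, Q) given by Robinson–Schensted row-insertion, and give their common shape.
P = [1, 2, 4, 5] / [3];  Q = [1, 3, 4, 5] / [2];  common shape = (4, 1)

Row-insert the values π_1, π_2, … into P one at a time, bumping the leftmost entry strictly greater than the inserted value down to the next row. The recording tableau Q records, in position (i, j), the step at which that cell was added to P.
  Insert 3 (step 1): P = [3];  Q = [1]
  Insert 1 (step 2): P = [1] / [3];  Q = [1] / [2]
  Insert 2 (step 3): P = [1, 2] / [3];  Q = [1, 3] / [2]
  Insert 4 (step 4): P = [1, 2, 4] / [3];  Q = [1, 3, 4] / [2]
  Insert 5 (step 5): P = [1, 2, 4, 5] / [3];  Q = [1, 3, 4, 5] / [2]
Final shape: (4, 1).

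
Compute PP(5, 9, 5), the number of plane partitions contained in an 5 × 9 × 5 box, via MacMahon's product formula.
PP(5, 9, 5) = 1566039386912

Evaluate the triple product over i = 1..5, j = 1..9, k = 1..5. The factors are (2/1) · (3/2) · (4/3) · (5/4) · (6/5) · (3/2) · (4/3) · (5/4) · … (225 factors total). The numerators and denominators telescope so the product is an integer; carrying out the multiplication exactly gives PP(5, 9, 5) = 1566039386912.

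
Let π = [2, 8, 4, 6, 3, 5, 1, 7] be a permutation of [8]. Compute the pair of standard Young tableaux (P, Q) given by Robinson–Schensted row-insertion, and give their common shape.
P = [1, 3, 5, 7] / [2, 6] / [4] / [8];  Q = [1, 2, 4, 8] / [3, 6] / [5] / [7];  common shape = (4, 2, 1, 1)

Row-insert the values π_1, π_2, … into P one at a time, bumping the leftmost entry strictly greater than the inserted value down to the next row. The recording tableau Q records, in position (i, j), the step at which that cell was added to P.
  Insert 2 (step 1): P = [2];  Q = [1]
  Insert 8 (step 2): P = [2, 8];  Q = [1, 2]
  Insert 4 (step 3): P = [2, 4] / [8];  Q = [1, 2] / [3]
  Insert 6 (step 4): P = [2, 4, 6] / [8];  Q = [1, 2, 4] / [3]
  Insert 3 (step 5): P = [2, 3, 6] / [4] / [8];  Q = [1, 2, 4] / [3] / [5]
  Insert 5 (step 6): P = [2, 3, 5] / [4, 6] / [8];  Q = [1, 2, 4] / [3, 6] / [5]
  Insert 1 (step 7): P = [1, 3, 5] / [2, 6] / [4] / [8];  Q = [1, 2, 4] / [3, 6] / [5] / [7]
  Insert 7 (step 8): P = [1, 3, 5, 7] / [2, 6] / [4] / [8];  Q = [1, 2, 4, 8] / [3, 6] / [5] / [7]
Final shape: (4, 2, 1, 1).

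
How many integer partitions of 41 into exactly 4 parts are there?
p(41, 4 parts) = 511

Partitions of n into exactly k parts are in bijection with partitions of n − k into at most k parts (subtract 1 from each part). So p(41, exactly 4) = p(37, parts ≤ 4). Computing via the recurrence p(m, j) = p(m, j−1) + p(m−j, j) gives 511.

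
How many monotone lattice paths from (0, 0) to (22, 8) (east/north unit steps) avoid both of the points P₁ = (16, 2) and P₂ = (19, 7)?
Number of paths = 3114625

Inclusion–exclusion. Total paths: C(30, 22) = 5852925. Through P₁: C(18, 16)·C(12, 6) = 141372. Through P₂: C(26, 19)·C(4, 3) = 2631200. Since P₁ is strictly southwest of P₂, a monotone path through both must visit P₁ then P₂; paths through both = C(18, 16)·C(8, 3)·C(4, 3) = 34272. Avoid both = 5852925 − 141372 − 2631200 + 34272 = 3114625.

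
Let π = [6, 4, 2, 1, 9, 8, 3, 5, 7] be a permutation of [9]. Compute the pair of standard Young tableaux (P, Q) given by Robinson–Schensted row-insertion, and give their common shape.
P = [1, 3, 5, 7] / [2, 8] / [4, 9] / [6];  Q = [1, 5, 8, 9] / [2, 6] / [3, 7] / [4];  common shape = (4, 2, 2, 1)

Row-insert the values π_1, π_2, … into P one at a time, bumping the leftmost entry strictly greater than the inserted value down to the next row. The recording tableau Q records, in position (i, j), the step at which that cell was added to P.
  Insert 6 (step 1): P = [6];  Q = [1]
  Insert 4 (step 2): P = [4] / [6];  Q = [1] / [2]
  Insert 2 (step 3): P = [2] / [4] / [6];  Q = [1] / [2] / [3]
  Insert 1 (step 4): P = [1] / [2] / [4] / [6];  Q = [1] / [2] / [3] / [4]
  Insert 9 (step 5): P = [1, 9] / [2] / [4] / [6];  Q = [1, 5] / [2] / [3] / [4]
  Insert 8 (step 6): P = [1, 8] / [2, 9] / [4] / [6];  Q = [1, 5] / [2, 6] / [3] / [4]
  Insert 3 (step 7): P = [1, 3] / [2, 8] / [4, 9] / [6];  Q = [1, 5] / [2, 6] / [3, 7] / [4]
  Insert 5 (step 8): P = [1, 3, 5] / [2, 8] / [4, 9] / [6];  Q = [1, 5, 8] / [2, 6] / [3, 7] / [4]
  Insert 7 (step 9): P = [1, 3, 5, 7] / [2, 8] / [4, 9] / [6];  Q = [1, 5, 8, 9] / [2, 6] / [3, 7] / [4]
Final shape: (4, 2, 2, 1).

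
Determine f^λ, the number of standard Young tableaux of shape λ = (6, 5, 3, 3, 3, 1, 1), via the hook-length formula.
# SYT of shape (6, 5, 3, 3, 3, 1, 1) = 2133931800

Hook-length formula: f^λ = n! / Π hook(c), product over all cells c of the Young diagram. For λ = (6, 5, 3, 3, 3, 1, 1), n = 22 boxes. Hook lengths by row (left-to-right, top-to-bottom): [12, 9, 8, 4, 3, 1]; [10, 7, 6, 2, 1]; [7, 4, 3]; [6, 3, 2]; [5, 2, 1]; [2]; [1]. Product of hooks = 526727577600. So f^λ = 22! / 526727577600 = 1124000727777607680000 / 526727577600 = 2133931800.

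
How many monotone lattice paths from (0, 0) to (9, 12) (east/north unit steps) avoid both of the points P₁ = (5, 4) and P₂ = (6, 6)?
Number of paths = 185696

Inclusion–exclusion. Total paths: C(21, 9) = 293930. Through P₁: C(9, 5)·C(12, 4) = 62370. Through P₂: C(12, 6)·C(9, 3) = 77616. Since P₁ is strictly southwest of P₂, a monotone path through both must visit P₁ then P₂; paths through both = C(9, 5)·C(3, 1)·C(9, 3) = 31752. Avoid both = 293930 − 62370 − 77616 + 31752 = 185696.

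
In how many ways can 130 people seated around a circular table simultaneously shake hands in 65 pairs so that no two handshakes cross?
C_65 = 1440418573150919668872489894243865350

These noncrossing handshakes are counted by the Catalan number C_n = (1/(n + 1)) · C(2n, n). For n = 65: C_65 = (1/66) · C(130, 65) = 95067625827960698145584333020095113100/66 = 1440418573150919668872489894243865350.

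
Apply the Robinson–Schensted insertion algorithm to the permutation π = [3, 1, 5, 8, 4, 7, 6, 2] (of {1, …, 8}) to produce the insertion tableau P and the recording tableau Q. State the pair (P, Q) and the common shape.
P = [1, 2, 6] / [3, 4, 7] / [5] / [8];  Q = [1, 3, 4] / [2, 5, 6] / [7] / [8];  common shape = (3, 3, 1, 1)

Row-insert the values π_1, π_2, … into P one at a time, bumping the leftmost entry strictly greater than the inserted value down to the next row. The recording tableau Q records, in position (i, j), the step at which that cell was added to P.
  Insert 3 (step 1): P = [3];  Q = [1]
  Insert 1 (step 2): P = [1] / [3];  Q = [1] / [2]
  Insert 5 (step 3): P = [1, 5] / [3];  Q = [1, 3] / [2]
  Insert 8 (step 4): P = [1, 5, 8] / [3];  Q = [1, 3, 4] / [2]
  Insert 4 (step 5): P = [1, 4, 8] / [3, 5];  Q = [1, 3, 4] / [2, 5]
  Insert 7 (step 6): P = [1, 4, 7] / [3, 5, 8];  Q = [1, 3, 4] / [2, 5, 6]
  Insert 6 (step 7): P = [1, 4, 6] / [3, 5, 7] / [8];  Q = [1, 3, 4] / [2, 5, 6] / [7]
  Insert 2 (step 8): P = [1, 2, 6] / [3, 4, 7] / [5] / [8];  Q = [1, 3, 4] / [2, 5, 6] / [7] / [8]
Final shape: (3, 3, 1, 1).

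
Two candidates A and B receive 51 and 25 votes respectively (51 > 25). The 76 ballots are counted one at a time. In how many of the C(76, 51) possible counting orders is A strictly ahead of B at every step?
Strict-lead orderings = 26809847562154337928

Total orderings of the 76 votes with 51 for A: C(76, 51) = 78367246720143449328. By the Bertrand ballot formula (Cycle Lemma / reflection principle), the number of orderings in which A is strictly ahead of B throughout is (p − q)/(p + q) · C(p + q, p) = (51 − 25)/(51 + 25) · 78367246720143449328 = 26809847562154337928.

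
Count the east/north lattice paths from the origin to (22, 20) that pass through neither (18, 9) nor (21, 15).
Number of paths = 476348835735

Inclusion–exclusion. Total paths: C(42, 22) = 513791607420. Through P₁: C(27, 18)·C(15, 4) = 6397516125. Through P₂: C(36, 21)·C(6, 1) = 33407415360. Since P₁ is strictly southwest of P₂, a monotone path through both must visit P₁ then P₂; paths through both = C(27, 18)·C(9, 3)·C(6, 1) = 2362159800. Avoid both = 513791607420 − 6397516125 − 33407415360 + 2362159800 = 476348835735.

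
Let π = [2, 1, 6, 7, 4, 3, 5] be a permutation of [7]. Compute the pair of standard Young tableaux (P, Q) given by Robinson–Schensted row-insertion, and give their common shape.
P = [1, 3, 5] / [2, 4, 7] / [6];  Q = [1, 3, 4] / [2, 5, 7] / [6];  common shape = (3, 3, 1)

Row-insert the values π_1, π_2, … into P one at a time, bumping the leftmost entry strictly greater than the inserted value down to the next row. The recording tableau Q records, in position (i, j), the step at which that cell was added to P.
  Insert 2 (step 1): P = [2];  Q = [1]
  Insert 1 (step 2): P = [1] / [2];  Q = [1] / [2]
  Insert 6 (step 3): P = [1, 6] / [2];  Q = [1, 3] / [2]
  Insert 7 (step 4): P = [1, 6, 7] / [2];  Q = [1, 3, 4] / [2]
  Insert 4 (step 5): P = [1, 4, 7] / [2, 6];  Q = [1, 3, 4] / [2, 5]
  Insert 3 (step 6): P = [1, 3, 7] / [2, 4] / [6];  Q = [1, 3, 4] / [2, 5] / [6]
  Insert 5 (step 7): P = [1, 3, 5] / [2, 4, 7] / [6];  Q = [1, 3, 4] / [2, 5, 7] / [6]
Final shape: (3, 3, 1).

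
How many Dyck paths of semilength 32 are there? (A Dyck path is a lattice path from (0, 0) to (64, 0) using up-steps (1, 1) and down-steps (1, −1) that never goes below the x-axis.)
C_32 = 55534064877048198

These Dyck paths are counted by the Catalan number C_n = (1/(n + 1)) · C(2n, n). For n = 32: C_32 = (1/33) · C(64, 32) = 1832624140942590534/33 = 55534064877048198.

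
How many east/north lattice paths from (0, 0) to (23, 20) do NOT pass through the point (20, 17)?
Number of paths = 642459544020

Total paths from (0, 0) to (23, 20): C(43, 23) = 960566918220. Paths through (20, 17): (paths (0, 0) → (20, 17)) × (paths (20, 17) → (23, 20)) = C(37, 20) · C(6, 3) = 15905368710 · 20 = 318107374200. Avoidance count = 960566918220 − 318107374200 = 642459544020.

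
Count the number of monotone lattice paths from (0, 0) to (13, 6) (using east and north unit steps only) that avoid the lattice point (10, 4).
Number of paths = 17122

Total paths from (0, 0) to (13, 6): C(19, 13) = 27132. Paths through (10, 4): (paths (0, 0) → (10, 4)) × (paths (10, 4) → (13, 6)) = C(14, 10) · C(5, 3) = 1001 · 10 = 10010. Avoidance count = 27132 − 10010 = 17122.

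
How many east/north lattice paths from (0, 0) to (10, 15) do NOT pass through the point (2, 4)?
Number of paths = 2135030

Total paths from (0, 0) to (10, 15): C(25, 10) = 3268760. Paths through (2, 4): (paths (0, 0) → (2, 4)) × (paths (2, 4) → (10, 15)) = C(6, 2) · C(19, 8) = 15 · 75582 = 1133730. Avoidance count = 3268760 − 1133730 = 2135030.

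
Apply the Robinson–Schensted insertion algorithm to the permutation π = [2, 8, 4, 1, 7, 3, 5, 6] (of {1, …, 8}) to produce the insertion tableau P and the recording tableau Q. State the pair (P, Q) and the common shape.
P = [1, 3, 5, 6] / [2, 4, 7] / [8];  Q = [1, 2, 5, 8] / [3, 6, 7] / [4];  common shape = (4, 3, 1)

Row-insert the values π_1, π_2, … into P one at a time, bumping the leftmost entry strictly greater than the inserted value down to the next row. The recording tableau Q records, in position (i, j), the step at which that cell was added to P.
  Insert 2 (step 1): P = [2];  Q = [1]
  Insert 8 (step 2): P = [2, 8];  Q = [1, 2]
  Insert 4 (step 3): P = [2, 4] / [8];  Q = [1, 2] / [3]
  Insert 1 (step 4): P = [1, 4] / [2] / [8];  Q = [1, 2] / [3] / [4]
  Insert 7 (step 5): P = [1, 4, 7] / [2] / [8];  Q = [1, 2, 5] / [3] / [4]
  Insert 3 (step 6): P = [1, 3, 7] / [2, 4] / [8];  Q = [1, 2, 5] / [3, 6] / [4]
  Insert 5 (step 7): P = [1, 3, 5] / [2, 4, 7] / [8];  Q = [1, 2, 5] / [3, 6, 7] / [4]
  Insert 6 (step 8): P = [1, 3, 5, 6] / [2, 4, 7] / [8];  Q = [1, 2, 5, 8] / [3, 6, 7] / [4]
Final shape: (4, 3, 1).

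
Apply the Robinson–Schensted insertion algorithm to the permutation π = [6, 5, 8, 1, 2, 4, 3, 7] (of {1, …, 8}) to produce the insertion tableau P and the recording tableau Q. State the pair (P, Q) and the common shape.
P = [1, 2, 3, 7] / [4, 8] / [5] / [6];  Q = [1, 3, 6, 8] / [2, 5] / [4] / [7];  common shape = (4, 2, 1, 1)

Row-insert the values π_1, π_2, … into P one at a time, bumping the leftmost entry strictly greater than the inserted value down to the next row. The recording tableau Q records, in position (i, j), the step at which that cell was added to P.
  Insert 6 (step 1): P = [6];  Q = [1]
  Insert 5 (step 2): P = [5] / [6];  Q = [1] / [2]
  Insert 8 (step 3): P = [5, 8] / [6];  Q = [1, 3] / [2]
  Insert 1 (step 4): P = [1, 8] / [5] / [6];  Q = [1, 3] / [2] / [4]
  Insert 2 (step 5): P = [1, 2] / [5, 8] / [6];  Q = [1, 3] / [2, 5] / [4]
  Insert 4 (step 6): P = [1, 2, 4] / [5, 8] / [6];  Q = [1, 3, 6] / [2, 5] / [4]
  Insert 3 (step 7): P = [1, 2, 3] / [4, 8] / [5] / [6];  Q = [1, 3, 6] / [2, 5] / [4] / [7]
  Insert 7 (step 8): P = [1, 2, 3, 7] / [4, 8] / [5] / [6];  Q = [1, 3, 6, 8] / [2, 5] / [4] / [7]
Final shape: (4, 2, 1, 1).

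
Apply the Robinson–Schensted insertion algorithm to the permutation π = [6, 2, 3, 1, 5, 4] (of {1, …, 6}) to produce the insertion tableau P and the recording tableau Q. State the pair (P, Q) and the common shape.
P = [1, 3, 4] / [2, 5] / [6];  Q = [1, 3, 5] / [2, 6] / [4];  common shape = (3, 2, 1)

Row-insert the values π_1, π_2, … into P one at a time, bumping the leftmost entry strictly greater than the inserted value down to the next row. The recording tableau Q records, in position (i, j), the step at which that cell was added to P.
  Insert 6 (step 1): P = [6];  Q = [1]
  Insert 2 (step 2): P = [2] / [6];  Q = [1] / [2]
  Insert 3 (step 3): P = [2, 3] / [6];  Q = [1, 3] / [2]
  Insert 1 (step 4): P = [1, 3] / [2] / [6];  Q = [1, 3] / [2] / [4]
  Insert 5 (step 5): P = [1, 3, 5] / [2] / [6];  Q = [1, 3, 5] / [2] / [4]
  Insert 4 (step 6): P = [1, 3, 4] / [2, 5] / [6];  Q = [1, 3, 5] / [2, 6] / [4]
Final shape: (3, 2, 1).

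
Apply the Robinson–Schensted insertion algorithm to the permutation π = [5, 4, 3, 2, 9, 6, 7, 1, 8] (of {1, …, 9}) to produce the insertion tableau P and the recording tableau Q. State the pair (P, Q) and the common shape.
P = [1, 6, 7, 8] / [2, 9] / [3] / [4] / [5];  Q = [1, 5, 7, 9] / [2, 6] / [3] / [4] / [8];  common shape = (4, 2, 1, 1, 1)

Row-insert the values π_1, π_2, … into P one at a time, bumping the leftmost entry strictly greater than the inserted value down to the next row. The recording tableau Q records, in position (i, j), the step at which that cell was added to P.
  Insert 5 (step 1): P = [5];  Q = [1]
  Insert 4 (step 2): P = [4] / [5];  Q = [1] / [2]
  Insert 3 (step 3): P = [3] / [4] / [5];  Q = [1] / [2] / [3]
  Insert 2 (step 4): P = [2] / [3] / [4] / [5];  Q = [1] / [2] / [3] / [4]
  Insert 9 (step 5): P = [2, 9] / [3] / [4] / [5];  Q = [1, 5] / [2] / [3] / [4]
  Insert 6 (step 6): P = [2, 6] / [3, 9] / [4] / [5];  Q = [1, 5] / [2, 6] / [3] / [4]
  Insert 7 (step 7): P = [2, 6, 7] / [3, 9] / [4] / [5];  Q = [1, 5, 7] / [2, 6] / [3] / [4]
  Insert 1 (step 8): P = [1, 6, 7] / [2, 9] / [3] / [4] / [5];  Q = [1, 5, 7] / [2, 6] / [3] / [4] / [8]
  Insert 8 (step 9): P = [1, 6, 7, 8] / [2, 9] / [3] / [4] / [5];  Q = [1, 5, 7, 9] / [2, 6] / [3] / [4] / [8]
Final shape: (4, 2, 1, 1, 1).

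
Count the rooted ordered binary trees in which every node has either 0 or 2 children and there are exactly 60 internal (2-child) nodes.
C_60 = 1583850964596120042686772779038896

These full binary trees are counted by the Catalan number C_n = (1/(n + 1)) · C(2n, n). For n = 60: C_60 = (1/61) · C(120, 60) = 96614908840363322603893139521372656/61 = 1583850964596120042686772779038896.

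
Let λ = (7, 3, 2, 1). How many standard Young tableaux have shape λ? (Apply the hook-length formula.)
# SYT of shape (7, 3, 2, 1) = 12012

Hook-length formula: f^λ = n! / Π hook(c), product over all cells c of the Young diagram. For λ = (7, 3, 2, 1), n = 13 boxes. Hook lengths by row (left-to-right, top-to-bottom): [10, 8, 6, 4, 3, 2, 1]; [5, 3, 1]; [3, 1]; [1]. Product of hooks = 518400. So f^λ = 13! / 518400 = 6227020800 / 518400 = 12012.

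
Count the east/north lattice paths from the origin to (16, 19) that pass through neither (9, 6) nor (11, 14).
Number of paths = 2605433250

Inclusion–exclusion. Total paths: C(35, 16) = 4059928950. Through P₁: C(15, 9)·C(20, 7) = 387987600. Through P₂: C(25, 11)·C(10, 5) = 1123264800. Since P₁ is strictly southwest of P₂, a monotone path through both must visit P₁ then P₂; paths through both = C(15, 9)·C(10, 2)·C(10, 5) = 56756700. Avoid both = 4059928950 − 387987600 − 1123264800 + 56756700 = 2605433250.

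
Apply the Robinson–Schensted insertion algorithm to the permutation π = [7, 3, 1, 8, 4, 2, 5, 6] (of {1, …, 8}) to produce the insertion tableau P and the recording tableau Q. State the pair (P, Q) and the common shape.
P = [1, 2, 5, 6] / [3, 4] / [7, 8];  Q = [1, 4, 7, 8] / [2, 5] / [3, 6];  common shape = (4, 2, 2)

Row-insert the values π_1, π_2, … into P one at a time, bumping the leftmost entry strictly greater than the inserted value down to the next row. The recording tableau Q records, in position (i, j), the step at which that cell was added to P.
  Insert 7 (step 1): P = [7];  Q = [1]
  Insert 3 (step 2): P = [3] / [7];  Q = [1] / [2]
  Insert 1 (step 3): P = [1] / [3] / [7];  Q = [1] / [2] / [3]
  Insert 8 (step 4): P = [1, 8] / [3] / [7];  Q = [1, 4] / [2] / [3]
  Insert 4 (step 5): P = [1, 4] / [3, 8] / [7];  Q = [1, 4] / [2, 5] / [3]
  Insert 2 (step 6): P = [1, 2] / [3, 4] / [7, 8];  Q = [1, 4] / [2, 5] / [3, 6]
  Insert 5 (step 7): P = [1, 2, 5] / [3, 4] / [7, 8];  Q = [1, 4, 7] / [2, 5] / [3, 6]
  Insert 6 (step 8): P = [1, 2, 5, 6] / [3, 4] / [7, 8];  Q = [1, 4, 7, 8] / [2, 5] / [3, 6]
Final shape: (4, 2, 2).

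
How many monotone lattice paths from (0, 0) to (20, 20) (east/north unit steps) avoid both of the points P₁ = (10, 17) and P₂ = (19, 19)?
Number of paths = 65671215060

Inclusion–exclusion. Total paths: C(40, 20) = 137846528820. Through P₁: C(27, 10)·C(13, 10) = 2412777510. Through P₂: C(38, 19)·C(2, 1) = 70690527600. Since P₁ is strictly southwest of P₂, a monotone path through both must visit P₁ then P₂; paths through both = C(27, 10)·C(11, 9)·C(2, 1) = 927991350. Avoid both = 137846528820 − 2412777510 − 70690527600 + 927991350 = 65671215060.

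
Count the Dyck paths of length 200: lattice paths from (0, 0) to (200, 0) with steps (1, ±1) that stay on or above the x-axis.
C_100 = 896519947090131496687170070074100632420837521538745909320

These Dyck paths are counted by the Catalan number C_n = (1/(n + 1)) · C(2n, n). For n = 100: C_100 = (1/101) · C(200, 100) = 90548514656103281165404177077484163874504589675413336841320/101 = 896519947090131496687170070074100632420837521538745909320.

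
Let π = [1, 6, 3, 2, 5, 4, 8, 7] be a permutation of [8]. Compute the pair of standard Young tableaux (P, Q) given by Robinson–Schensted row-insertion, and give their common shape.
P = [1, 2, 4, 7] / [3, 5, 8] / [6];  Q = [1, 2, 5, 7] / [3, 6, 8] / [4];  common shape = (4, 3, 1)

Row-insert the values π_1, π_2, … into P one at a time, bumping the leftmost entry strictly greater than the inserted value down to the next row. The recording tableau Q records, in position (i, j), the step at which that cell was added to P.
  Insert 1 (step 1): P = [1];  Q = [1]
  Insert 6 (step 2): P = [1, 6];  Q = [1, 2]
  Insert 3 (step 3): P = [1, 3] / [6];  Q = [1, 2] / [3]
  Insert 2 (step 4): P = [1, 2] / [3] / [6];  Q = [1, 2] / [3] / [4]
  Insert 5 (step 5): P = [1, 2, 5] / [3] / [6];  Q = [1, 2, 5] / [3] / [4]
  Insert 4 (step 6): P = [1, 2, 4] / [3, 5] / [6];  Q = [1, 2, 5] / [3, 6] / [4]
  Insert 8 (step 7): P = [1, 2, 4, 8] / [3, 5] / [6];  Q = [1, 2, 5, 7] / [3, 6] / [4]
  Insert 7 (step 8): P = [1, 2, 4, 7] / [3, 5, 8] / [6];  Q = [1, 2, 5, 7] / [3, 6, 8] / [4]
Final shape: (4, 3, 1).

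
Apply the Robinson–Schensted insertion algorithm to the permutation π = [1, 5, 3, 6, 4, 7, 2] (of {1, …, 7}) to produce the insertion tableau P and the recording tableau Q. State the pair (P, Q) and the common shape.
P = [1, 2, 4, 7] / [3, 6] / [5];  Q = [1, 2, 4, 6] / [3, 5] / [7];  common shape = (4, 2, 1)

Row-insert the values π_1, π_2, … into P one at a time, bumping the leftmost entry strictly greater than the inserted value down to the next row. The recording tableau Q records, in position (i, j), the step at which that cell was added to P.
  Insert 1 (step 1): P = [1];  Q = [1]
  Insert 5 (step 2): P = [1, 5];  Q = [1, 2]
  Insert 3 (step 3): P = [1, 3] / [5];  Q = [1, 2] / [3]
  Insert 6 (step 4): P = [1, 3, 6] / [5];  Q = [1, 2, 4] / [3]
  Insert 4 (step 5): P = [1, 3, 4] / [5, 6];  Q = [1, 2, 4] / [3, 5]
  Insert 7 (step 6): P = [1, 3, 4, 7] / [5, 6];  Q = [1, 2, 4, 6] / [3, 5]
  Insert 2 (step 7): P = [1, 2, 4, 7] / [3, 6] / [5];  Q = [1, 2, 4, 6] / [3, 5] / [7]
Final shape: (4, 2, 1).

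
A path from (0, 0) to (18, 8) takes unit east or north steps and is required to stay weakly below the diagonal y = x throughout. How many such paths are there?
Number of paths = 904475

By the reflection principle (André's argument), the number of monotone paths to (18, 8) with n ≤ m that never go above y = x is C(26, 18) − C(26, 19) = 1562275 − 657800 = 904475.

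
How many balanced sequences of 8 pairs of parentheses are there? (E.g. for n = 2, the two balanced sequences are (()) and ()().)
C_8 = 1430

These balanced parentheses are counted by the Catalan number C_n = (1/(n + 1)) · C(2n, n). For n = 8: C_8 = (1/9) · C(16, 8) = 12870/9 = 1430.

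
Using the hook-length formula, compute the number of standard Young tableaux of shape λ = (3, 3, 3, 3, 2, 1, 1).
# SYT of shape (3, 3, 3, 3, 2, 1, 1) = 100100

Hook-length formula: f^λ = n! / Π hook(c), product over all cells c of the Young diagram. For λ = (3, 3, 3, 3, 2, 1, 1), n = 16 boxes. Hook lengths by row (left-to-right, top-to-bottom): [9, 6, 4]; [8, 5, 3]; [7, 4, 2]; [6, 3, 1]; [4, 1]; [2]; [1]. Product of hooks = 209018880. So f^λ = 16! / 209018880 = 20922789888000 / 209018880 = 100100.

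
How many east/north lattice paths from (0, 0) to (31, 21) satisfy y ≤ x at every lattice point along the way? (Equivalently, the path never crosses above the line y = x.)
Number of paths = 65997186039785

By the reflection principle (André's argument), the number of monotone paths to (31, 21) with n ≤ m that never go above y = x is C(52, 31) − C(52, 32) = 191991813933920 − 125994627894135 = 65997186039785.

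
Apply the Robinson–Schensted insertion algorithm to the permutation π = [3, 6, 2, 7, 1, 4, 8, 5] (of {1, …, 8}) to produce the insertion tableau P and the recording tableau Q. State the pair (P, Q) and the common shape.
P = [1, 4, 5, 8] / [2, 6, 7] / [3];  Q = [1, 2, 4, 7] / [3, 6, 8] / [5];  common shape = (4, 3, 1)

Row-insert the values π_1, π_2, … into P one at a time, bumping the leftmost entry strictly greater than the inserted value down to the next row. The recording tableau Q records, in position (i, j), the step at which that cell was added to P.
  Insert 3 (step 1): P = [3];  Q = [1]
  Insert 6 (step 2): P = [3, 6];  Q = [1, 2]
  Insert 2 (step 3): P = [2, 6] / [3];  Q = [1, 2] / [3]
  Insert 7 (step 4): P = [2, 6, 7] / [3];  Q = [1, 2, 4] / [3]
  Insert 1 (step 5): P = [1, 6, 7] / [2] / [3];  Q = [1, 2, 4] / [3] / [5]
  Insert 4 (step 6): P = [1, 4, 7] / [2, 6] / [3];  Q = [1, 2, 4] / [3, 6] / [5]
  Insert 8 (step 7): P = [1, 4, 7, 8] / [2, 6] / [3];  Q = [1, 2, 4, 7] / [3, 6] / [5]
  Insert 5 (step 8): P = [1, 4, 5, 8] / [2, 6, 7] / [3];  Q = [1, 2, 4, 7] / [3, 6, 8] / [5]
Final shape: (4, 3, 1).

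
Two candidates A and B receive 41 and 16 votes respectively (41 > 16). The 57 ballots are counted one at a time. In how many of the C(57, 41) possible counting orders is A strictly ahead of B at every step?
Strict-lead orderings = 25395702341625

Total orderings of the 57 votes with 41 for A: C(57, 41) = 57902201338905. By the Bertrand ballot formula (Cycle Lemma / reflection principle), the number of orderings in which A is strictly ahead of B throughout is (p − q)/(p + q) · C(p + q, p) = (41 − 16)/(41 + 16) · 57902201338905 = 25395702341625.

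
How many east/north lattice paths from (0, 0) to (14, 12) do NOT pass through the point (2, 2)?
Number of paths = 5777824

Total paths from (0, 0) to (14, 12): C(26, 14) = 9657700. Paths through (2, 2): (paths (0, 0) → (2, 2)) × (paths (2, 2) → (14, 12)) = C(4, 2) · C(22, 12) = 6 · 646646 = 3879876. Avoidance count = 9657700 − 3879876 = 5777824.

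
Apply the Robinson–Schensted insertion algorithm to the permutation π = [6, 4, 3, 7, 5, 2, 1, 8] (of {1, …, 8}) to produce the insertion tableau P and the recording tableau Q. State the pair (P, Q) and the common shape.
P = [1, 5, 8] / [2, 7] / [3] / [4] / [6];  Q = [1, 4, 8] / [2, 5] / [3] / [6] / [7];  common shape = (3, 2, 1, 1, 1)

Row-insert the values π_1, π_2, … into P one at a time, bumping the leftmost entry strictly greater than the inserted value down to the next row. The recording tableau Q records, in position (i, j), the step at which that cell was added to P.
  Insert 6 (step 1): P = [6];  Q = [1]
  Insert 4 (step 2): P = [4] / [6];  Q = [1] / [2]
  Insert 3 (step 3): P = [3] / [4] / [6];  Q = [1] / [2] / [3]
  Insert 7 (step 4): P = [3, 7] / [4] / [6];  Q = [1, 4] / [2] / [3]
  Insert 5 (step 5): P = [3, 5] / [4, 7] / [6];  Q = [1, 4] / [2, 5] / [3]
  Insert 2 (step 6): P = [2, 5] / [3, 7] / [4] / [6];  Q = [1, 4] / [2, 5] / [3] / [6]
  Insert 1 (step 7): P = [1, 5] / [2, 7] / [3] / [4] / [6];  Q = [1, 4] / [2, 5] / [3] / [6] / [7]
  Insert 8 (step 8): P = [1, 5, 8] / [2, 7] / [3] / [4] / [6];  Q = [1, 4, 8] / [2, 5] / [3] / [6] / [7]
Final shape: (3, 2, 1, 1, 1).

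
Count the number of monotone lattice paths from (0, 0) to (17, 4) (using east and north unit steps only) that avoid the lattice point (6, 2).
Number of paths = 3801

Total paths from (0, 0) to (17, 4): C(21, 17) = 5985. Paths through (6, 2): (paths (0, 0) → (6, 2)) × (paths (6, 2) → (17, 4)) = C(8, 6) · C(13, 11) = 28 · 78 = 2184. Avoidance count = 5985 − 2184 = 3801.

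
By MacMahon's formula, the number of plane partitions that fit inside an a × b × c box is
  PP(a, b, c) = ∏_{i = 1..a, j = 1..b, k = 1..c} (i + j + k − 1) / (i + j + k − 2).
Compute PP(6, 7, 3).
PP(6, 7, 3) = 131589315

Evaluate the triple product over i = 1..6, j = 1..7, k = 1..3. The factors are (2/1) · (3/2) · (4/3) · (3/2) · (4/3) · (5/4) · (4/3) · (5/4) · … (126 factors total). The numerators and denominators telescope so the product is an integer; carrying out the multiplication exactly gives PP(6, 7, 3) = 131589315.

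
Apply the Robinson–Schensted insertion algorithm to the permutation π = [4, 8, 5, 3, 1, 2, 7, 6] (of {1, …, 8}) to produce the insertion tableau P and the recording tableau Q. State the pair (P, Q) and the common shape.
P = [1, 2, 6] / [3, 5, 7] / [4] / [8];  Q = [1, 2, 7] / [3, 6, 8] / [4] / [5];  common shape = (3, 3, 1, 1)

Row-insert the values π_1, π_2, … into P one at a time, bumping the leftmost entry strictly greater than the inserted value down to the next row. The recording tableau Q records, in position (i, j), the step at which that cell was added to P.
  Insert 4 (step 1): P = [4];  Q = [1]
  Insert 8 (step 2): P = [4, 8];  Q = [1, 2]
  Insert 5 (step 3): P = [4, 5] / [8];  Q = [1, 2] / [3]
  Insert 3 (step 4): P = [3, 5] / [4] / [8];  Q = [1, 2] / [3] / [4]
  Insert 1 (step 5): P = [1, 5] / [3] / [4] / [8];  Q = [1, 2] / [3] / [4] / [5]
  Insert 2 (step 6): P = [1, 2] / [3, 5] / [4] / [8];  Q = [1, 2] / [3, 6] / [4] / [5]
  Insert 7 (step 7): P = [1, 2, 7] / [3, 5] / [4] / [8];  Q = [1, 2, 7] / [3, 6] / [4] / [5]
  Insert 6 (step 8): P = [1, 2, 6] / [3, 5, 7] / [4] / [8];  Q = [1, 2, 7] / [3, 6, 8] / [4] / [5]
Final shape: (3, 3, 1, 1).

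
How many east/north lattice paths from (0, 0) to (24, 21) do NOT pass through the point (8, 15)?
Number of paths = 3737071951668

Total paths from (0, 0) to (24, 21): C(45, 24) = 3773655750150. Paths through (8, 15): (paths (0, 0) → (8, 15)) × (paths (8, 15) → (24, 21)) = C(23, 8) · C(22, 16) = 490314 · 74613 = 36583798482. Avoidance count = 3773655750150 − 36583798482 = 3737071951668.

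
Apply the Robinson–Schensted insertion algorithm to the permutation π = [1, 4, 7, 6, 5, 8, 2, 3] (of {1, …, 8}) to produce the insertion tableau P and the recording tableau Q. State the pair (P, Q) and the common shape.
P = [1, 2, 3, 8] / [4, 5] / [6] / [7];  Q = [1, 2, 3, 6] / [4, 8] / [5] / [7];  common shape = (4, 2, 1, 1)

Row-insert the values π_1, π_2, … into P one at a time, bumping the leftmost entry strictly greater than the inserted value down to the next row. The recording tableau Q records, in position (i, j), the step at which that cell was added to P.
  Insert 1 (step 1): P = [1];  Q = [1]
  Insert 4 (step 2): P = [1, 4];  Q = [1, 2]
  Insert 7 (step 3): P = [1, 4, 7];  Q = [1, 2, 3]
  Insert 6 (step 4): P = [1, 4, 6] / [7];  Q = [1, 2, 3] / [4]
  Insert 5 (step 5): P = [1, 4, 5] / [6] / [7];  Q = [1, 2, 3] / [4] / [5]
  Insert 8 (step 6): P = [1, 4, 5, 8] / [6] / [7];  Q = [1, 2, 3, 6] / [4] / [5]
  Insert 2 (step 7): P = [1, 2, 5, 8] / [4] / [6] / [7];  Q = [1, 2, 3, 6] / [4] / [5] / [7]
  Insert 3 (step 8): P = [1, 2, 3, 8] / [4, 5] / [6] / [7];  Q = [1, 2, 3, 6] / [4, 8] / [5] / [7]
Final shape: (4, 2, 1, 1).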